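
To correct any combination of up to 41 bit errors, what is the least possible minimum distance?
Correcting t errors requires d_min ≥ 2t + 1 = 2·41 + 1 = 83.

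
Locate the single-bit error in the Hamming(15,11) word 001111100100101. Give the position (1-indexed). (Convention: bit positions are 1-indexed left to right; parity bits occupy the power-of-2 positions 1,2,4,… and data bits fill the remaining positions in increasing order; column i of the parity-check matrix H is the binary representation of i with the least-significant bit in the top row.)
Syndrome s = H · r^T (mod 2), r = 001111100100101:
  s[0] = (101010101010101)·(001111100100101) mod 2 = 0+0+1+0+1+0+1+0+0+0+0+0+1+0+1 mod 2 = 1
  s[1] = (011001100110011)·(001111100100101) mod 2 = 0+0+1+0+0+1+1+0+0+1+0+0+0+0+1 mod 2 = 1
  s[2] = (000111100001111)·(001111100100101) mod 2 = 0+0+0+1+1+1+1+0+0+0+0+0+1+0+1 mod 2 = 0
  s[3] = (000000011111111)·(001111100100101) mod 2 = 0+0+0+0+0+0+0+0+0+1+0+0+1+0+1 mod 2 = 1
Syndrome = 1101
Column i of H is the binary representation of i, so the syndrome is the binary index of the flipped bit.
Read s = 1101 with s[0] as LSB: 1·2^0 + 1·2^1 + 0·2^2 + 1·2^3 = 11.
Error is at bit position 11.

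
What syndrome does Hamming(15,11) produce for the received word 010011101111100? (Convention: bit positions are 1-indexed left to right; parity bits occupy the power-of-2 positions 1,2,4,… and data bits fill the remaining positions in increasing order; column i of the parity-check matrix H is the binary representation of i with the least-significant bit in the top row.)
Syndrome s = H · r^T (mod 2), r = 010011101111100:
  s[0] = (101010101010101)·(010011101111100) mod 2 = 0+0+0+0+1+0+1+0+1+0+1+0+1+0+0 mod 2 = 1
  s[1] = (011001100110011)·(010011101111100) mod 2 = 0+1+0+0+0+1+1+0+0+1+1+0+0+0+0 mod 2 = 1
  s[2] = (000111100001111)·(010011101111100) mod 2 = 0+0+0+0+1+1+1+0+0+0+0+1+1+0+0 mod 2 = 1
  s[3] = (000000011111111)·(010011101111100) mod 2 = 0+0+0+0+0+0+0+0+1+1+1+1+1+0+0 mod 2 = 1
Syndrome = 1111
Non-zero syndrome: error at position 15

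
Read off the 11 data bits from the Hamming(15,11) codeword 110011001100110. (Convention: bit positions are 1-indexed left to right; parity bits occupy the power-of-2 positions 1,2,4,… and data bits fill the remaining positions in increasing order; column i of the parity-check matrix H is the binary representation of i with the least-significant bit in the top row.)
Parity bits occupy power-of-2 positions; data bits are at positions {3,5,6,7,9,10,11,12,13,14,15} (1-indexed).
Extract: c[3]=0 c[5]=1 c[6]=1 c[7]=0 c[9]=1 c[10]=1 c[11]=0 c[12]=0 c[13]=1 c[14]=1 c[15]=0
Data = 01101100110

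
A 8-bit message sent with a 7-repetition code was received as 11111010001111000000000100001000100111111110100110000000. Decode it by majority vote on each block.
Split into 7-bit blocks and majority-vote each:
  block 1 = 1111101: 6 ones, 1 zeros → 1
  block 2 = 0001111: 4 ones, 3 zeros → 1
  block 3 = 0000000: 0 ones, 7 zeros → 0
  block 4 = 0010000: 1 ones, 6 zeros → 0
  block 5 = 1000100: 2 ones, 5 zeros → 0
  block 6 = 1111111: 7 ones, 0 zeros → 1
  block 7 = 1010011: 4 ones, 3 zeros → 1
  block 8 = 0000000: 0 ones, 7 zeros → 0
Decoded = 11000110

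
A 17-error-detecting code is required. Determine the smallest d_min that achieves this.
Detecting e errors requires d_min ≥ e + 1 = 17 + 1 = 18.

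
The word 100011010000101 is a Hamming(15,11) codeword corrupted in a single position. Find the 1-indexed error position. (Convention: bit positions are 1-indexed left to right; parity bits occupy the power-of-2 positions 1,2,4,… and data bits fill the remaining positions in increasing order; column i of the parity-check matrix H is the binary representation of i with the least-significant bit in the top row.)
Syndrome s = H · r^T (mod 2), r = 100011010000101:
  s[0] = (101010101010101)·(100011010000101) mod 2 = 1+0+0+0+1+0+0+0+0+0+0+0+1+0+1 mod 2 = 0
  s[1] = (011001100110011)·(100011010000101) mod 2 = 0+0+0+0+0+1+0+0+0+0+0+0+0+0+1 mod 2 = 0
  s[2] = (000111100001111)·(100011010000101) mod 2 = 0+0+0+0+1+1+0+0+0+0+0+0+1+0+1 mod 2 = 0
  s[3] = (000000011111111)·(100011010000101) mod 2 = 0+0+0+0+0+0+0+1+0+0+0+0+1+0+1 mod 2 = 1
Syndrome = 0001
Column i of H is the binary representation of i, so the syndrome is the binary index of the flipped bit.
Read s = 0001 with s[0] as LSB: 0·2^0 + 0·2^1 + 0·2^2 + 1·2^3 = 8.
Error is at bit position 8.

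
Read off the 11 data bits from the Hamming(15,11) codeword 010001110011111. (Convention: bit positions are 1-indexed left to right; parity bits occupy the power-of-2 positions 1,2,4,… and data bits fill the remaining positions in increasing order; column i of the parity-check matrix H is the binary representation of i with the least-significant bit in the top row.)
Parity bits occupy power-of-2 positions; data bits are at positions {3,5,6,7,9,10,11,12,13,14,15} (1-indexed).
Extract: c[3]=0 c[5]=0 c[6]=1 c[7]=1 c[9]=0 c[10]=0 c[11]=1 c[12]=1 c[13]=1 c[14]=1 c[15]=1
Data = 00110011111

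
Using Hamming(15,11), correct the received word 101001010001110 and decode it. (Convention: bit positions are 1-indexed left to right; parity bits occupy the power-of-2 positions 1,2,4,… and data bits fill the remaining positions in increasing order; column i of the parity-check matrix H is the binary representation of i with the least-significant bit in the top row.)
Syndrome s = H · r^T (mod 2), r = 101001010001110:
  s[0] = (101010101010101)·(101001010001110) mod 2 = 1+0+1+0+0+0+0+0+0+0+0+0+1+0+0 mod 2 = 1
  s[1] = (011001100110011)·(101001010001110) mod 2 = 0+0+1+0+0+1+0+0+0+0+0+0+0+1+0 mod 2 = 1
  s[2] = (000111100001111)·(101001010001110) mod 2 = 0+0+0+0+0+1+0+0+0+0+0+1+1+1+0 mod 2 = 0
  s[3] = (000000011111111)·(101001010001110) mod 2 = 0+0+0+0+0+0+0+1+0+0+0+1+1+1+0 mod 2 = 0
Syndrome = 1100
Column 3 of H equals this syndrome → error at bit 3 (1-indexed).
Flip bit 3: 101001010001110 → 100001010001110
Extract data bits at positions {3,5,6,7,9,10,11,12,13,14,15}: 00100001110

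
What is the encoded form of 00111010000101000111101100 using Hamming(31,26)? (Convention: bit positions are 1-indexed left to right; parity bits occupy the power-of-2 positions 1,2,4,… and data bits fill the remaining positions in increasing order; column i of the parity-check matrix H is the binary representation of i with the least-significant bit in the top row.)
Codeword c = d · G (mod 2), d = 00111010000101000111101100:
  c[0] = d·G[:,0] = (00111010000101000111101100)·(11011010101101010101010101) mod 2 = 0+0+0+1+1+0+1+0+0+0+0+1+0+1+0+0+0+1+0+1+0+0+0+1+0+0 mod 2 = 0
  c[1] = d·G[:,1] = (00111010000101000111101100)·(10110110011011001100110011) mod 2 = 0+0+1+1+0+0+1+0+0+0+0+0+0+1+0+0+0+1+0+0+1+0+0+0+0+0 mod 2 = 0
  c[2] = d·G[:,2] = (00111010000101000111101100)·(10000000000000000000000000) mod 2 = 0+0+0+0+0+0+0+0+0+0+0+0+0+0+0+0+0+0+0+0+0+0+0+0+0+0 mod 2 = 0
  c[3] = d·G[:,3] = (00111010000101000111101100)·(01110001111000111100001111) mod 2 = 0+0+1+1+0+0+0+0+0+0+0+0+0+0+0+0+0+1+0+0+0+0+1+1+0+0 mod 2 = 1
  c[4] = d·G[:,4] = (00111010000101000111101100)·(01000000000000000000000000) mod 2 = 0+0+0+0+0+0+0+0+0+0+0+0+0+0+0+0+0+0+0+0+0+0+0+0+0+0 mod 2 = 0
  c[5] = d·G[:,5] = (00111010000101000111101100)·(00100000000000000000000000) mod 2 = 0+0+1+0+0+0+0+0+0+0+0+0+0+0+0+0+0+0+0+0+0+0+0+0+0+0 mod 2 = 1
  c[6] = d·G[:,6] = (00111010000101000111101100)·(00010000000000000000000000) mod 2 = 0+0+0+1+0+0+0+0+0+0+0+0+0+0+0+0+0+0+0+0+0+0+0+0+0+0 mod 2 = 1
  c[7] = d·G[:,7] = (00111010000101000111101100)·(00001111111000000011111111) mod 2 = 0+0+0+0+1+0+1+0+0+0+0+0+0+0+0+0+0+0+1+1+1+0+1+1+0+0 mod 2 = 1
  c[8] = d·G[:,8] = (00111010000101000111101100)·(00001000000000000000000000) mod 2 = 0+0+0+0+1+0+0+0+0+0+0+0+0+0+0+0+0+0+0+0+0+0+0+0+0+0 mod 2 = 1
  c[9] = d·G[:,9] = (00111010000101000111101100)·(00000100000000000000000000) mod 2 = 0+0+0+0+0+0+0+0+0+0+0+0+0+0+0+0+0+0+0+0+0+0+0+0+0+0 mod 2 = 0
  c[10] = d·G[:,10] = (00111010000101000111101100)·(00000010000000000000000000) mod 2 = 0+0+0+0+0+0+1+0+0+0+0+0+0+0+0+0+0+0+0+0+0+0+0+0+0+0 mod 2 = 1
  c[11] = d·G[:,11] = (00111010000101000111101100)·(00000001000000000000000000) mod 2 = 0+0+0+0+0+0+0+0+0+0+0+0+0+0+0+0+0+0+0+0+0+0+0+0+0+0 mod 2 = 0
  c[12] = d·G[:,12] = (00111010000101000111101100)·(00000000100000000000000000) mod 2 = 0+0+0+0+0+0+0+0+0+0+0+0+0+0+0+0+0+0+0+0+0+0+0+0+0+0 mod 2 = 0
  c[13] = d·G[:,13] = (00111010000101000111101100)·(00000000010000000000000000) mod 2 = 0+0+0+0+0+0+0+0+0+0+0+0+0+0+0+0+0+0+0+0+0+0+0+0+0+0 mod 2 = 0
  c[14] = d·G[:,14] = (00111010000101000111101100)·(00000000001000000000000000) mod 2 = 0+0+0+0+0+0+0+0+0+0+0+0+0+0+0+0+0+0+0+0+0+0+0+0+0+0 mod 2 = 0
  c[15] = d·G[:,15] = (00111010000101000111101100)·(00000000000111111111111111) mod 2 = 0+0+0+0+0+0+0+0+0+0+0+1+0+1+0+0+0+1+1+1+1+0+1+1+0+0 mod 2 = 0
  c[16] = d·G[:,16] = (00111010000101000111101100)·(00000000000100000000000000) mod 2 = 0+0+0+0+0+0+0+0+0+0+0+1+0+0+0+0+0+0+0+0+0+0+0+0+0+0 mod 2 = 1
  c[17] = d·G[:,17] = (00111010000101000111101100)·(00000000000010000000000000) mod 2 = 0+0+0+0+0+0+0+0+0+0+0+0+0+0+0+0+0+0+0+0+0+0+0+0+0+0 mod 2 = 0
  c[18] = d·G[:,18] = (00111010000101000111101100)·(00000000000001000000000000) mod 2 = 0+0+0+0+0+0+0+0+0+0+0+0+0+1+0+0+0+0+0+0+0+0+0+0+0+0 mod 2 = 1
  c[19] = d·G[:,19] = (00111010000101000111101100)·(00000000000000100000000000) mod 2 = 0+0+0+0+0+0+0+0+0+0+0+0+0+0+0+0+0+0+0+0+0+0+0+0+0+0 mod 2 = 0
  c[20] = d·G[:,20] = (00111010000101000111101100)·(00000000000000010000000000) mod 2 = 0+0+0+0+0+0+0+0+0+0+0+0+0+0+0+0+0+0+0+0+0+0+0+0+0+0 mod 2 = 0
  c[21] = d·G[:,21] = (00111010000101000111101100)·(00000000000000001000000000) mod 2 = 0+0+0+0+0+0+0+0+0+0+0+0+0+0+0+0+0+0+0+0+0+0+0+0+0+0 mod 2 = 0
  c[22] = d·G[:,22] = (00111010000101000111101100)·(00000000000000000100000000) mod 2 = 0+0+0+0+0+0+0+0+0+0+0+0+0+0+0+0+0+1+0+0+0+0+0+0+0+0 mod 2 = 1
  c[23] = d·G[:,23] = (00111010000101000111101100)·(00000000000000000010000000) mod 2 = 0+0+0+0+0+0+0+0+0+0+0+0+0+0+0+0+0+0+1+0+0+0+0+0+0+0 mod 2 = 1
  c[24] = d·G[:,24] = (00111010000101000111101100)·(00000000000000000001000000) mod 2 = 0+0+0+0+0+0+0+0+0+0+0+0+0+0+0+0+0+0+0+1+0+0+0+0+0+0 mod 2 = 1
  c[25] = d·G[:,25] = (00111010000101000111101100)·(00000000000000000000100000) mod 2 = 0+0+0+0+0+0+0+0+0+0+0+0+0+0+0+0+0+0+0+0+1+0+0+0+0+0 mod 2 = 1
  c[26] = d·G[:,26] = (00111010000101000111101100)·(00000000000000000000010000) mod 2 = 0+0+0+0+0+0+0+0+0+0+0+0+0+0+0+0+0+0+0+0+0+0+0+0+0+0 mod 2 = 0
  c[27] = d·G[:,27] = (00111010000101000111101100)·(00000000000000000000001000) mod 2 = 0+0+0+0+0+0+0+0+0+0+0+0+0+0+0+0+0+0+0+0+0+0+1+0+0+0 mod 2 = 1
  c[28] = d·G[:,28] = (00111010000101000111101100)·(00000000000000000000000100) mod 2 = 0+0+0+0+0+0+0+0+0+0+0+0+0+0+0+0+0+0+0+0+0+0+0+1+0+0 mod 2 = 1
  c[29] = d·G[:,29] = (00111010000101000111101100)·(00000000000000000000000010) mod 2 = 0+0+0+0+0+0+0+0+0+0+0+0+0+0+0+0+0+0+0+0+0+0+0+0+0+0 mod 2 = 0
  c[30] = d·G[:,30] = (00111010000101000111101100)·(00000000000000000000000001) mod 2 = 0+0+0+0+0+0+0+0+0+0+0+0+0+0+0+0+0+0+0+0+0+0+0+0+0+0 mod 2 = 0
Codeword = 0001011110100000101000111101100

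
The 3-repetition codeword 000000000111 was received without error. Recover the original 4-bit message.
Split into 3-bit blocks: 000 000 000 111
Data = 0001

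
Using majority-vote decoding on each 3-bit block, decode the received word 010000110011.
Split into 3-bit blocks and majority-vote each:
  block 1 = 010: 1 ones, 2 zeros → 0
  block 2 = 000: 0 ones, 3 zeros → 0
  block 3 = 110: 2 ones, 1 zeros → 1
  block 4 = 011: 2 ones, 1 zeros → 1
Decoded = 0011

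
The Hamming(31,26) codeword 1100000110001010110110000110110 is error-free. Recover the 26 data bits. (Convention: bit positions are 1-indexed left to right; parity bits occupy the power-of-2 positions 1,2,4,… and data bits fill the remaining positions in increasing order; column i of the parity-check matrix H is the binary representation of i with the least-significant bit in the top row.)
Parity bits occupy power-of-2 positions; data bits are at positions {3,5,6,7,9,10,11,12,13,14,15,17,18,19,20,21,22,23,24,25,26,27,28,29,30,31} (1-indexed).
Extract: c[3]=0 c[5]=0 c[6]=0 c[7]=0 c[9]=1 c[10]=0 c[11]=0 c[12]=0 c[13]=1 c[14]=0 c[15]=1 c[17]=1 c[18]=1 c[19]=0 c[20]=1 c[21]=1 c[22]=0 c[23]=0 c[24]=0 c[25]=0 c[26]=1 c[27]=1 c[28]=0 c[29]=1 c[30]=1 c[31]=0
Data = 00001000101110110000110110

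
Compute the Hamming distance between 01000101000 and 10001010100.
XOR = 11001111100, count of 1s = 7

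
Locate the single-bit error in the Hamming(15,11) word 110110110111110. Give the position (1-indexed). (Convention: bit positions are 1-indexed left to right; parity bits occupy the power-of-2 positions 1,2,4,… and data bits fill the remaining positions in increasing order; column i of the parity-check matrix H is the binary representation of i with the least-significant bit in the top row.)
Syndrome s = H · r^T (mod 2), r = 110110110111110:
  s[0] = (101010101010101)·(110110110111110) mod 2 = 1+0+0+0+1+0+1+0+0+0+1+0+1+0+0 mod 2 = 1
  s[1] = (011001100110011)·(110110110111110) mod 2 = 0+1+0+0+0+0+1+0+0+1+1+0+0+1+0 mod 2 = 1
  s[2] = (000111100001111)·(110110110111110) mod 2 = 0+0+0+1+1+0+1+0+0+0+0+1+1+1+0 mod 2 = 0
  s[3] = (000000011111111)·(110110110111110) mod 2 = 0+0+0+0+0+0+0+1+0+1+1+1+1+1+0 mod 2 = 0
Syndrome = 1100
Column i of H is the binary representation of i, so the syndrome is the binary index of the flipped bit.
Read s = 1100 with s[0] as LSB: 1·2^0 + 1·2^1 + 0·2^2 + 0·2^3 = 3.
Error is at bit position 3.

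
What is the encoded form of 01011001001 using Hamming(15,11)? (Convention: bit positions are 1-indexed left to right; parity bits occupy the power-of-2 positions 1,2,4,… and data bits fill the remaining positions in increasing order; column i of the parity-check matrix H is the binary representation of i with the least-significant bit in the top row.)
Codeword c = d · G (mod 2), d = 01011001001:
  c[0] = d·G[:,0] = (01011001001)·(11011010101) mod 2 = 0+1+0+1+1+0+0+0+0+0+1 mod 2 = 0
  c[1] = d·G[:,1] = (01011001001)·(10110110011) mod 2 = 0+0+0+1+0+0+0+0+0+0+1 mod 2 = 0
  c[2] = d·G[:,2] = (01011001001)·(10000000000) mod 2 = 0+0+0+0+0+0+0+0+0+0+0 mod 2 = 0
  c[3] = d·G[:,3] = (01011001001)·(01110001111) mod 2 = 0+1+0+1+0+0+0+1+0+0+1 mod 2 = 0
  c[4] = d·G[:,4] = (01011001001)·(01000000000) mod 2 = 0+1+0+0+0+0+0+0+0+0+0 mod 2 = 1
  c[5] = d·G[:,5] = (01011001001)·(00100000000) mod 2 = 0+0+0+0+0+0+0+0+0+0+0 mod 2 = 0
  c[6] = d·G[:,6] = (01011001001)·(00010000000) mod 2 = 0+0+0+1+0+0+0+0+0+0+0 mod 2 = 1
  c[7] = d·G[:,7] = (01011001001)·(00001111111) mod 2 = 0+0+0+0+1+0+0+1+0+0+1 mod 2 = 1
  c[8] = d·G[:,8] = (01011001001)·(00001000000) mod 2 = 0+0+0+0+1+0+0+0+0+0+0 mod 2 = 1
  c[9] = d·G[:,9] = (01011001001)·(00000100000) mod 2 = 0+0+0+0+0+0+0+0+0+0+0 mod 2 = 0
  c[10] = d·G[:,10] = (01011001001)·(00000010000) mod 2 = 0+0+0+0+0+0+0+0+0+0+0 mod 2 = 0
  c[11] = d·G[:,11] = (01011001001)·(00000001000) mod 2 = 0+0+0+0+0+0+0+1+0+0+0 mod 2 = 1
  c[12] = d·G[:,12] = (01011001001)·(00000000100) mod 2 = 0+0+0+0+0+0+0+0+0+0+0 mod 2 = 0
  c[13] = d·G[:,13] = (01011001001)·(00000000010) mod 2 = 0+0+0+0+0+0+0+0+0+0+0 mod 2 = 0
  c[14] = d·G[:,14] = (01011001001)·(00000000001) mod 2 = 0+0+0+0+0+0+0+0+0+0+1 mod 2 = 1
Codeword = 000010111001001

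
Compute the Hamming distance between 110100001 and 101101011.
XOR = 011001010, count of 1s = 4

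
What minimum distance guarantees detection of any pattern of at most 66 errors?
Detecting e errors requires d_min ≥ e + 1 = 66 + 1 = 67.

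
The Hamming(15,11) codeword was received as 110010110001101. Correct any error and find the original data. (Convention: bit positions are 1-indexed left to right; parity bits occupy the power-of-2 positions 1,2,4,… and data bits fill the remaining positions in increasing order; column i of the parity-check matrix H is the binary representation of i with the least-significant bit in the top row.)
Syndrome s = H · r^T (mod 2), r = 110010110001101:
  s[0] = (101010101010101)·(110010110001101) mod 2 = 1+0+0+0+1+0+1+0+0+0+0+0+1+0+1 mod 2 = 1
  s[1] = (011001100110011)·(110010110001101) mod 2 = 0+1+0+0+0+0+1+0+0+0+0+0+0+0+1 mod 2 = 1
  s[2] = (000111100001111)·(110010110001101) mod 2 = 0+0+0+0+1+0+1+0+0+0+0+1+1+0+1 mod 2 = 1
  s[3] = (000000011111111)·(110010110001101) mod 2 = 0+0+0+0+0+0+0+1+0+0+0+1+1+0+1 mod 2 = 0
Syndrome = 1110
Column 7 of H equals this syndrome → error at bit 7 (1-indexed).
Flip bit 7: 110010110001101 → 110010010001101
Extract data bits at positions {3,5,6,7,9,10,11,12,13,14,15}: 01000001101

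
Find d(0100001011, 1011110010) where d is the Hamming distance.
XOR = 1111111001, count of 1s = 8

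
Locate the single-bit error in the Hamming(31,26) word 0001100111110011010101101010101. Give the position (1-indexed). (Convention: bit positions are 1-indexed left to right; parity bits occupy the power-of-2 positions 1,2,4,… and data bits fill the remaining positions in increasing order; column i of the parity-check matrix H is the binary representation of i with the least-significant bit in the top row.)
Syndrome s = H · r^T (mod 2), r = 0001100111110011010101101010101:
  s[0] = (1010101010101010101010101010101)·(0001100111110011010101101010101) mod 2 = 0+0+0+0+1+0+0+0+1+0+1+0+0+0+1+0+0+0+0+0+0+0+1+0+1+0+1+0+1+0+1 mod 2 = 1
  s[1] = (0110011001100110011001100110011)·(0001100111110011010101101010101) mod 2 = 0+0+0+0+0+0+0+0+0+1+1+0+0+0+1+0+0+1+0+0+0+1+1+0+0+0+1+0+0+0+1 mod 2 = 0
  s[2] = (0001111000011110000111100001111)·(0001100111110011010101101010101) mod 2 = 0+0+0+1+1+0+0+0+0+0+0+1+0+0+1+0+0+0+0+1+0+1+1+0+0+0+0+0+1+0+1 mod 2 = 1
  s[3] = (0000000111111110000000011111111)·(0001100111110011010101101010101) mod 2 = 0+0+0+0+0+0+0+1+1+1+1+1+0+0+1+0+0+0+0+0+0+0+0+0+1+0+1+0+1+0+1 mod 2 = 0
  s[4] = (0000000000000001111111111111111)·(0001100111110011010101101010101) mod 2 = 0+0+0+0+0+0+0+0+0+0+0+0+0+0+0+1+0+1+0+1+0+1+1+0+1+0+1+0+1+0+1 mod 2 = 1
Syndrome = 10101
Column i of H is the binary representation of i, so the syndrome is the binary index of the flipped bit.
Read s = 10101 with s[0] as LSB: 1·2^0 + 0·2^1 + 1·2^2 + 0·2^3 + 1·2^4 = 21.
Error is at bit position 21.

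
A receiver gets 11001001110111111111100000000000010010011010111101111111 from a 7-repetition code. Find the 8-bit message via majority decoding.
Split into 7-bit blocks and majority-vote each:
  block 1 = 1100100: 3 ones, 4 zeros → 0
  block 2 = 1110111: 6 ones, 1 zeros → 1
  block 3 = 1111111: 7 ones, 0 zeros → 1
  block 4 = 0000000: 0 ones, 7 zeros → 0
  block 5 = 0000010: 1 ones, 6 zeros → 0
  block 6 = 0100110: 3 ones, 4 zeros → 0
  block 7 = 1011110: 5 ones, 2 zeros → 1
  block 8 = 1111111: 7 ones, 0 zeros → 1
Decoded = 01100011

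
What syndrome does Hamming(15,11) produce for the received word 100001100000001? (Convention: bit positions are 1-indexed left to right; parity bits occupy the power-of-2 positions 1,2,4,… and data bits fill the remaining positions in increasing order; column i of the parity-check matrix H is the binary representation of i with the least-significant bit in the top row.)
Syndrome s = H · r^T (mod 2), r = 100001100000001:
  s[0] = (101010101010101)·(100001100000001) mod 2 = 1+0+0+0+0+0+1+0+0+0+0+0+0+0+1 mod 2 = 1
  s[1] = (011001100110011)·(100001100000001) mod 2 = 0+0+0+0+0+1+1+0+0+0+0+0+0+0+1 mod 2 = 1
  s[2] = (000111100001111)·(100001100000001) mod 2 = 0+0+0+0+0+1+1+0+0+0+0+0+0+0+1 mod 2 = 1
  s[3] = (000000011111111)·(100001100000001) mod 2 = 0+0+0+0+0+0+0+0+0+0+0+0+0+0+1 mod 2 = 1
Syndrome = 1111
Non-zero syndrome: error at position 15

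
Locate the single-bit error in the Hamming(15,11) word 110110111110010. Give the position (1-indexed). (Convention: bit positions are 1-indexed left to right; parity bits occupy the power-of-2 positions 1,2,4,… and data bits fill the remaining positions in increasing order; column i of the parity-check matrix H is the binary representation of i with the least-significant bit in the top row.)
Syndrome s = H · r^T (mod 2), r = 110110111110010:
  s[0] = (101010101010101)·(110110111110010) mod 2 = 1+0+0+0+1+0+1+0+1+0+1+0+0+0+0 mod 2 = 1
  s[1] = (011001100110011)·(110110111110010) mod 2 = 0+1+0+0+0+0+1+0+0+1+1+0+0+1+0 mod 2 = 1
  s[2] = (000111100001111)·(110110111110010) mod 2 = 0+0+0+1+1+0+1+0+0+0+0+0+0+1+0 mod 2 = 0
  s[3] = (000000011111111)·(110110111110010) mod 2 = 0+0+0+0+0+0+0+1+1+1+1+0+0+1+0 mod 2 = 1
Syndrome = 1101
Column i of H is the binary representation of i, so the syndrome is the binary index of the flipped bit.
Read s = 1101 with s[0] as LSB: 1·2^0 + 1·2^1 + 0·2^2 + 1·2^3 = 11.
Error is at bit position 11.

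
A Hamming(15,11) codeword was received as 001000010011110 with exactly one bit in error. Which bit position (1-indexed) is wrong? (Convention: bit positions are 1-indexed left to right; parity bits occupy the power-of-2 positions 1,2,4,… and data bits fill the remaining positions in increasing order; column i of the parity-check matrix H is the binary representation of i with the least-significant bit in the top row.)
Syndrome s = H · r^T (mod 2), r = 001000010011110:
  s[0] = (101010101010101)·(001000010011110) mod 2 = 0+0+1+0+0+0+0+0+0+0+1+0+1+0+0 mod 2 = 1
  s[1] = (011001100110011)·(001000010011110) mod 2 = 0+0+1+0+0+0+0+0+0+0+1+0+0+1+0 mod 2 = 1
  s[2] = (000111100001111)·(001000010011110) mod 2 = 0+0+0+0+0+0+0+0+0+0+0+1+1+1+0 mod 2 = 1
  s[3] = (000000011111111)·(001000010011110) mod 2 = 0+0+0+0+0+0+0+1+0+0+1+1+1+1+0 mod 2 = 1
Syndrome = 1111
Column i of H is the binary representation of i, so the syndrome is the binary index of the flipped bit.
Read s = 1111 with s[0] as LSB: 1·2^0 + 1·2^1 + 1·2^2 + 1·2^3 = 15.
Error is at bit position 15.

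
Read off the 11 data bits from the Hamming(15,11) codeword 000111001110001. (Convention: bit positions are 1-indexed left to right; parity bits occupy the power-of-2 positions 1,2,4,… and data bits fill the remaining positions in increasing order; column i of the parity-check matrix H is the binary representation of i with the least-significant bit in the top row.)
Parity bits occupy power-of-2 positions; data bits are at positions {3,5,6,7,9,10,11,12,13,14,15} (1-indexed).
Extract: c[3]=0 c[5]=1 c[6]=1 c[7]=0 c[9]=1 c[10]=1 c[11]=1 c[12]=0 c[13]=0 c[14]=0 c[15]=1
Data = 01101110001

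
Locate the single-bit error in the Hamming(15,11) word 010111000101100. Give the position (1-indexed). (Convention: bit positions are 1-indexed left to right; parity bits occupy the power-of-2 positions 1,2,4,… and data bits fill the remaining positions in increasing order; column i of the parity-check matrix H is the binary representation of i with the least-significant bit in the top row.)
Syndrome s = H · r^T (mod 2), r = 010111000101100:
  s[0] = (101010101010101)·(010111000101100) mod 2 = 0+0+0+0+1+0+0+0+0+0+0+0+1+0+0 mod 2 = 0
  s[1] = (011001100110011)·(010111000101100) mod 2 = 0+1+0+0+0+1+0+0+0+1+0+0+0+0+0 mod 2 = 1
  s[2] = (000111100001111)·(010111000101100) mod 2 = 0+0+0+1+1+1+0+0+0+0+0+1+1+0+0 mod 2 = 1
  s[3] = (000000011111111)·(010111000101100) mod 2 = 0+0+0+0+0+0+0+0+0+1+0+1+1+0+0 mod 2 = 1
Syndrome = 0111
Column i of H is the binary representation of i, so the syndrome is the binary index of the flipped bit.
Read s = 0111 with s[0] as LSB: 0·2^0 + 1·2^1 + 1·2^2 + 1·2^3 = 14.
Error is at bit position 14.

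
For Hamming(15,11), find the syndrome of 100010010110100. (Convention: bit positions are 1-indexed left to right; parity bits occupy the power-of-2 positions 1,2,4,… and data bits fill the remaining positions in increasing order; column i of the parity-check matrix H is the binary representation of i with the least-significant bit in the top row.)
Syndrome s = H · r^T (mod 2), r = 100010010110100:
  s[0] = (101010101010101)·(100010010110100) mod 2 = 1+0+0+0+1+0+0+0+0+0+1+0+1+0+0 mod 2 = 0
  s[1] = (011001100110011)·(100010010110100) mod 2 = 0+0+0+0+0+0+0+0+0+1+1+0+0+0+0 mod 2 = 0
  s[2] = (000111100001111)·(100010010110100) mod 2 = 0+0+0+0+1+0+0+0+0+0+0+0+1+0+0 mod 2 = 0
  s[3] = (000000011111111)·(100010010110100) mod 2 = 0+0+0+0+0+0+0+1+0+1+1+0+1+0+0 mod 2 = 0
Syndrome = 0000
s = 0: no error detected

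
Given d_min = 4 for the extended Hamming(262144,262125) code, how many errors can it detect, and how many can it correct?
Detection only: up to d_min − 1 = 3 errors.
Correction: up to ⌊(d_min − 1)/2⌋ = ⌊3/2⌋ = 1 errors.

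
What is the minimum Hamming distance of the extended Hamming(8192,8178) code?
d_min = 4 (adding an overall parity bit to Hamming(8191,8178) raises d_min from 3 to 4).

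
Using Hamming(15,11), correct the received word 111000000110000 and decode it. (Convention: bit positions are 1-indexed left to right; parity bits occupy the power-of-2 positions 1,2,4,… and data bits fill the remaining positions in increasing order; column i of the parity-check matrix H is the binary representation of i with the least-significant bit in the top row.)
Syndrome s = H · r^T (mod 2), r = 111000000110000:
  s[0] = (101010101010101)·(111000000110000) mod 2 = 1+0+1+0+0+0+0+0+0+0+1+0+0+0+0 mod 2 = 1
  s[1] = (011001100110011)·(111000000110000) mod 2 = 0+1+1+0+0+0+0+0+0+1+1+0+0+0+0 mod 2 = 0
  s[2] = (000111100001111)·(111000000110000) mod 2 = 0+0+0+0+0+0+0+0+0+0+0+0+0+0+0 mod 2 = 0
  s[3] = (000000011111111)·(111000000110000) mod 2 = 0+0+0+0+0+0+0+0+0+1+1+0+0+0+0 mod 2 = 0
Syndrome = 1000
Column 1 of H equals this syndrome → error at bit 1 (1-indexed).
Flip bit 1: 111000000110000 → 011000000110000
Extract data bits at positions {3,5,6,7,9,10,11,12,13,14,15}: 10000110000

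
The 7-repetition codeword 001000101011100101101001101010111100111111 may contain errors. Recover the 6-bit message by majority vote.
Split into 7-bit blocks and majority-vote each:
  block 1 = 0010001: 2 ones, 5 zeros → 0
  block 2 = 0101110: 4 ones, 3 zeros → 1
  block 3 = 0101101: 4 ones, 3 zeros → 1
  block 4 = 0011010: 3 ones, 4 zeros → 0
  block 5 = 1011110: 5 ones, 2 zeros → 1
  block 6 = 0111111: 6 ones, 1 zeros → 1
Decoded = 011011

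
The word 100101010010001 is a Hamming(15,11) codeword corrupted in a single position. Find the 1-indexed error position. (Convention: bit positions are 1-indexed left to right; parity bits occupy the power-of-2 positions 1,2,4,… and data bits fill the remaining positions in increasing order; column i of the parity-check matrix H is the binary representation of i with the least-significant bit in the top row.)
Syndrome s = H · r^T (mod 2), r = 100101010010001:
  s[0] = (101010101010101)·(100101010010001) mod 2 = 1+0+0+0+0+0+0+0+0+0+1+0+0+0+1 mod 2 = 1
  s[1] = (011001100110011)·(100101010010001) mod 2 = 0+0+0+0+0+1+0+0+0+0+1+0+0+0+1 mod 2 = 1
  s[2] = (000111100001111)·(100101010010001) mod 2 = 0+0+0+1+0+1+0+0+0+0+0+0+0+0+1 mod 2 = 1
  s[3] = (000000011111111)·(100101010010001) mod 2 = 0+0+0+0+0+0+0+1+0+0+1+0+0+0+1 mod 2 = 1
Syndrome = 1111
Column i of H is the binary representation of i, so the syndrome is the binary index of the flipped bit.
Read s = 1111 with s[0] as LSB: 1·2^0 + 1·2^1 + 1·2^2 + 1·2^3 = 15.
Error is at bit position 15.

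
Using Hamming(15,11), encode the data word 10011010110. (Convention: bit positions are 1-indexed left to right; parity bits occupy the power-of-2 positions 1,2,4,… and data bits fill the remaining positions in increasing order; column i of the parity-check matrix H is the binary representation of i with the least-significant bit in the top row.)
Codeword c = d · G (mod 2), d = 10011010110:
  c[0] = d·G[:,0] = (10011010110)·(11011010101) mod 2 = 1+0+0+1+1+0+1+0+1+0+0 mod 2 = 1
  c[1] = d·G[:,1] = (10011010110)·(10110110011) mod 2 = 1+0+0+1+0+0+1+0+0+1+0 mod 2 = 0
  c[2] = d·G[:,2] = (10011010110)·(10000000000) mod 2 = 1+0+0+0+0+0+0+0+0+0+0 mod 2 = 1
  c[3] = d·G[:,3] = (10011010110)·(01110001111) mod 2 = 0+0+0+1+0+0+0+0+1+1+0 mod 2 = 1
  c[4] = d·G[:,4] = (10011010110)·(01000000000) mod 2 = 0+0+0+0+0+0+0+0+0+0+0 mod 2 = 0
  c[5] = d·G[:,5] = (10011010110)·(00100000000) mod 2 = 0+0+0+0+0+0+0+0+0+0+0 mod 2 = 0
  c[6] = d·G[:,6] = (10011010110)·(00010000000) mod 2 = 0+0+0+1+0+0+0+0+0+0+0 mod 2 = 1
  c[7] = d·G[:,7] = (10011010110)·(00001111111) mod 2 = 0+0+0+0+1+0+1+0+1+1+0 mod 2 = 0
  c[8] = d·G[:,8] = (10011010110)·(00001000000) mod 2 = 0+0+0+0+1+0+0+0+0+0+0 mod 2 = 1
  c[9] = d·G[:,9] = (10011010110)·(00000100000) mod 2 = 0+0+0+0+0+0+0+0+0+0+0 mod 2 = 0
  c[10] = d·G[:,10] = (10011010110)·(00000010000) mod 2 = 0+0+0+0+0+0+1+0+0+0+0 mod 2 = 1
  c[11] = d·G[:,11] = (10011010110)·(00000001000) mod 2 = 0+0+0+0+0+0+0+0+0+0+0 mod 2 = 0
  c[12] = d·G[:,12] = (10011010110)·(00000000100) mod 2 = 0+0+0+0+0+0+0+0+1+0+0 mod 2 = 1
  c[13] = d·G[:,13] = (10011010110)·(00000000010) mod 2 = 0+0+0+0+0+0+0+0+0+1+0 mod 2 = 1
  c[14] = d·G[:,14] = (10011010110)·(00000000001) mod 2 = 0+0+0+0+0+0+0+0+0+0+0 mod 2 = 0
Codeword = 101100101010110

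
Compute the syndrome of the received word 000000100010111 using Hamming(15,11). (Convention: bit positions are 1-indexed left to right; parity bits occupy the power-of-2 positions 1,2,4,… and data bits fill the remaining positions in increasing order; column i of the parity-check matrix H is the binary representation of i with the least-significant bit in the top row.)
Syndrome s = H · r^T (mod 2), r = 000000100010111:
  s[0] = (101010101010101)·(000000100010111) mod 2 = 0+0+0+0+0+0+1+0+0+0+1+0+1+0+1 mod 2 = 0
  s[1] = (011001100110011)·(000000100010111) mod 2 = 0+0+0+0+0+0+1+0+0+0+1+0+0+1+1 mod 2 = 0
  s[2] = (000111100001111)·(000000100010111) mod 2 = 0+0+0+0+0+0+1+0+0+0+0+0+1+1+1 mod 2 = 0
  s[3] = (000000011111111)·(000000100010111) mod 2 = 0+0+0+0+0+0+0+0+0+0+1+0+1+1+1 mod 2 = 0
Syndrome = 0000
s = 0: no error detected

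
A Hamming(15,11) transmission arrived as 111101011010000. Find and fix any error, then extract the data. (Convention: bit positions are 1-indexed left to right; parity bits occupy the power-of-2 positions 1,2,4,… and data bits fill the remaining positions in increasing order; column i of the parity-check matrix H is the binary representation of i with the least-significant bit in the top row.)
Syndrome s = H · r^T (mod 2), r = 111101011010000:
  s[0] = (101010101010101)·(111101011010000) mod 2 = 1+0+1+0+0+0+0+0+1+0+1+0+0+0+0 mod 2 = 0
  s[1] = (011001100110011)·(111101011010000) mod 2 = 0+1+1+0+0+1+0+0+0+0+1+0+0+0+0 mod 2 = 0
  s[2] = (000111100001111)·(111101011010000) mod 2 = 0+0+0+1+0+1+0+0+0+0+0+0+0+0+0 mod 2 = 0
  s[3] = (000000011111111)·(111101011010000) mod 2 = 0+0+0+0+0+0+0+1+1+0+1+0+0+0+0 mod 2 = 1
Syndrome = 0001
Column 8 of H equals this syndrome → error at bit 8 (1-indexed).
Flip bit 8: 111101011010000 → 111101001010000
Extract data bits at positions {3,5,6,7,9,10,11,12,13,14,15}: 10101010000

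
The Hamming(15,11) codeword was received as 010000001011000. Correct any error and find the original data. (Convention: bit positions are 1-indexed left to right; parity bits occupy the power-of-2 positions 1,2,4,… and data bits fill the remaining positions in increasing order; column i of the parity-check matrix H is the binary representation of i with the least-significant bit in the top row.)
Syndrome s = H · r^T (mod 2), r = 010000001011000:
  s[0] = (101010101010101)·(010000001011000) mod 2 = 0+0+0+0+0+0+0+0+1+0+1+0+0+0+0 mod 2 = 0
  s[1] = (011001100110011)·(010000001011000) mod 2 = 0+1+0+0+0+0+0+0+0+0+1+0+0+0+0 mod 2 = 0
  s[2] = (000111100001111)·(010000001011000) mod 2 = 0+0+0+0+0+0+0+0+0+0+0+1+0+0+0 mod 2 = 1
  s[3] = (000000011111111)·(010000001011000) mod 2 = 0+0+0+0+0+0+0+0+1+0+1+1+0+0+0 mod 2 = 1
Syndrome = 0011
Column 12 of H equals this syndrome → error at bit 12 (1-indexed).
Flip bit 12: 010000001011000 → 010000001010000
Extract data bits at positions {3,5,6,7,9,10,11,12,13,14,15}: 00001010000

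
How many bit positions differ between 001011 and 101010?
XOR = 100001, count of 1s = 2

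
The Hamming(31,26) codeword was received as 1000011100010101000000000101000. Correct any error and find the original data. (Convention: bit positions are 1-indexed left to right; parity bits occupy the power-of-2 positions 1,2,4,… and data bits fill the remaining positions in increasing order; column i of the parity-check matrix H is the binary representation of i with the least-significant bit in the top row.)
Syndrome s = H · r^T (mod 2), r = 1000011100010101000000000101000:
  s[0] = (1010101010101010101010101010101)·(1000011100010101000000000101000) mod 2 = 1+0+0+0+0+0+1+0+0+0+0+0+0+0+0+0+0+0+0+0+0+0+0+0+0+0+0+0+0+0+0 mod 2 = 0
  s[1] = (0110011001100110011001100110011)·(1000011100010101000000000101000) mod 2 = 0+0+0+0+0+1+1+0+0+0+0+0+0+1+0+0+0+0+0+0+0+0+0+0+0+1+0+0+0+0+0 mod 2 = 0
  s[2] = (0001111000011110000111100001111)·(1000011100010101000000000101000) mod 2 = 0+0+0+0+0+1+1+0+0+0+0+1+0+1+0+0+0+0+0+0+0+0+0+0+0+0+0+1+0+0+0 mod 2 = 1
  s[3] = (0000000111111110000000011111111)·(1000011100010101000000000101000) mod 2 = 0+0+0+0+0+0+0+1+0+0+0+1+0+1+0+0+0+0+0+0+0+0+0+0+0+1+0+1+0+0+0 mod 2 = 1
  s[4] = (0000000000000001111111111111111)·(1000011100010101000000000101000) mod 2 = 0+0+0+0+0+0+0+0+0+0+0+0+0+0+0+1+0+0+0+0+0+0+0+0+0+1+0+1+0+0+0 mod 2 = 1
Syndrome = 00111
Column 28 of H equals this syndrome → error at bit 28 (1-indexed).
Flip bit 28: 1000011100010101000000000101000 → 1000011100010101000000000100000
Extract data bits at positions {3,5,6,7,9,10,11,12,13,14,15,17,18,19,20,21,22,23,24,25,26,27,28,29,30,31}: 00110001010000000000100000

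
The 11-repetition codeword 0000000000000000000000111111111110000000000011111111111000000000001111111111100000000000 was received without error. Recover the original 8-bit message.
Split into 11-bit blocks: 00000000000 00000000000 11111111111 00000000000 11111111111 00000000000 11111111111 00000000000
Data = 00101010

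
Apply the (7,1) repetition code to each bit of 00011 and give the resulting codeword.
Repeat each bit 7× and concatenate:
0→0000000  0→0000000  0→0000000  1→1111111  1→1111111
Codeword = 00000000000000000000011111111111111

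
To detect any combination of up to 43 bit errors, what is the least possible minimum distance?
Detecting e errors requires d_min ≥ e + 1 = 43 + 1 = 44.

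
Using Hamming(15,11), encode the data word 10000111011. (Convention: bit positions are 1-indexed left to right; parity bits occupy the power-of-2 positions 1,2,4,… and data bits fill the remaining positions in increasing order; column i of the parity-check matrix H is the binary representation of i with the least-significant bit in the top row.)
Codeword c = d · G (mod 2), d = 10000111011:
  c[0] = d·G[:,0] = (10000111011)·(11011010101) mod 2 = 1+0+0+0+0+0+1+0+0+0+1 mod 2 = 1
  c[1] = d·G[:,1] = (10000111011)·(10110110011) mod 2 = 1+0+0+0+0+1+1+0+0+1+1 mod 2 = 1
  c[2] = d·G[:,2] = (10000111011)·(10000000000) mod 2 = 1+0+0+0+0+0+0+0+0+0+0 mod 2 = 1
  c[3] = d·G[:,3] = (10000111011)·(01110001111) mod 2 = 0+0+0+0+0+0+0+1+0+1+1 mod 2 = 1
  c[4] = d·G[:,4] = (10000111011)·(01000000000) mod 2 = 0+0+0+0+0+0+0+0+0+0+0 mod 2 = 0
  c[5] = d·G[:,5] = (10000111011)·(00100000000) mod 2 = 0+0+0+0+0+0+0+0+0+0+0 mod 2 = 0
  c[6] = d·G[:,6] = (10000111011)·(00010000000) mod 2 = 0+0+0+0+0+0+0+0+0+0+0 mod 2 = 0
  c[7] = d·G[:,7] = (10000111011)·(00001111111) mod 2 = 0+0+0+0+0+1+1+1+0+1+1 mod 2 = 1
  c[8] = d·G[:,8] = (10000111011)·(00001000000) mod 2 = 0+0+0+0+0+0+0+0+0+0+0 mod 2 = 0
  c[9] = d·G[:,9] = (10000111011)·(00000100000) mod 2 = 0+0+0+0+0+1+0+0+0+0+0 mod 2 = 1
  c[10] = d·G[:,10] = (10000111011)·(00000010000) mod 2 = 0+0+0+0+0+0+1+0+0+0+0 mod 2 = 1
  c[11] = d·G[:,11] = (10000111011)·(00000001000) mod 2 = 0+0+0+0+0+0+0+1+0+0+0 mod 2 = 1
  c[12] = d·G[:,12] = (10000111011)·(00000000100) mod 2 = 0+0+0+0+0+0+0+0+0+0+0 mod 2 = 0
  c[13] = d·G[:,13] = (10000111011)·(00000000010) mod 2 = 0+0+0+0+0+0+0+0+0+1+0 mod 2 = 1
  c[14] = d·G[:,14] = (10000111011)·(00000000001) mod 2 = 0+0+0+0+0+0+0+0+0+0+1 mod 2 = 1
Codeword = 111100010111011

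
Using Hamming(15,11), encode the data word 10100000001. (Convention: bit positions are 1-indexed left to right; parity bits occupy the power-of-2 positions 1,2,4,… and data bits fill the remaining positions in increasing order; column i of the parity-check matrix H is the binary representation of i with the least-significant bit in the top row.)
Codeword c = d · G (mod 2), d = 10100000001:
  c[0] = d·G[:,0] = (10100000001)·(11011010101) mod 2 = 1+0+0+0+0+0+0+0+0+0+1 mod 2 = 0
  c[1] = d·G[:,1] = (10100000001)·(10110110011) mod 2 = 1+0+1+0+0+0+0+0+0+0+1 mod 2 = 1
  c[2] = d·G[:,2] = (10100000001)·(10000000000) mod 2 = 1+0+0+0+0+0+0+0+0+0+0 mod 2 = 1
  c[3] = d·G[:,3] = (10100000001)·(01110001111) mod 2 = 0+0+1+0+0+0+0+0+0+0+1 mod 2 = 0
  c[4] = d·G[:,4] = (10100000001)·(01000000000) mod 2 = 0+0+0+0+0+0+0+0+0+0+0 mod 2 = 0
  c[5] = d·G[:,5] = (10100000001)·(00100000000) mod 2 = 0+0+1+0+0+0+0+0+0+0+0 mod 2 = 1
  c[6] = d·G[:,6] = (10100000001)·(00010000000) mod 2 = 0+0+0+0+0+0+0+0+0+0+0 mod 2 = 0
  c[7] = d·G[:,7] = (10100000001)·(00001111111) mod 2 = 0+0+0+0+0+0+0+0+0+0+1 mod 2 = 1
  c[8] = d·G[:,8] = (10100000001)·(00001000000) mod 2 = 0+0+0+0+0+0+0+0+0+0+0 mod 2 = 0
  c[9] = d·G[:,9] = (10100000001)·(00000100000) mod 2 = 0+0+0+0+0+0+0+0+0+0+0 mod 2 = 0
  c[10] = d·G[:,10] = (10100000001)·(00000010000) mod 2 = 0+0+0+0+0+0+0+0+0+0+0 mod 2 = 0
  c[11] = d·G[:,11] = (10100000001)·(00000001000) mod 2 = 0+0+0+0+0+0+0+0+0+0+0 mod 2 = 0
  c[12] = d·G[:,12] = (10100000001)·(00000000100) mod 2 = 0+0+0+0+0+0+0+0+0+0+0 mod 2 = 0
  c[13] = d·G[:,13] = (10100000001)·(00000000010) mod 2 = 0+0+0+0+0+0+0+0+0+0+0 mod 2 = 0
  c[14] = d·G[:,14] = (10100000001)·(00000000001) mod 2 = 0+0+0+0+0+0+0+0+0+0+1 mod 2 = 1
Codeword = 011001010000001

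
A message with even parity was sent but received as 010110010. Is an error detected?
Sum of received bits: 0+1+0+1+1+0+0+1+0 = 4; 4 mod 2 = 0. Result is 0 → no error detected.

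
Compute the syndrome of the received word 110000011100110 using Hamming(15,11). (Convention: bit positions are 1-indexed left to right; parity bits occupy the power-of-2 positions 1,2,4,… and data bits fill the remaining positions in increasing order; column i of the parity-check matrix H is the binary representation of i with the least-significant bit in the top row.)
Syndrome s = H · r^T (mod 2), r = 110000011100110:
  s[0] = (101010101010101)·(110000011100110) mod 2 = 1+0+0+0+0+0+0+0+1+0+0+0+1+0+0 mod 2 = 1
  s[1] = (011001100110011)·(110000011100110) mod 2 = 0+1+0+0+0+0+0+0+0+1+0+0+0+1+0 mod 2 = 1
  s[2] = (000111100001111)·(110000011100110) mod 2 = 0+0+0+0+0+0+0+0+0+0+0+0+1+1+0 mod 2 = 0
  s[3] = (000000011111111)·(110000011100110) mod 2 = 0+0+0+0+0+0+0+1+1+1+0+0+1+1+0 mod 2 = 1
Syndrome = 1101
Non-zero syndrome: error at position 11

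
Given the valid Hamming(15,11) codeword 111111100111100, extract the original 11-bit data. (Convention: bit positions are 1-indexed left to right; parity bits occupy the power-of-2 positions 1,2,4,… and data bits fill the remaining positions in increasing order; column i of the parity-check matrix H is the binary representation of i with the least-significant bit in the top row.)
Parity bits occupy power-of-2 positions; data bits are at positions {3,5,6,7,9,10,11,12,13,14,15} (1-indexed).
Extract: c[3]=1 c[5]=1 c[6]=1 c[7]=1 c[9]=0 c[10]=1 c[11]=1 c[12]=1 c[13]=1 c[14]=0 c[15]=0
Data = 11110111100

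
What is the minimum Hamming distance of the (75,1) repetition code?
d_min = 75 (the only two codewords are 0…0 and 1…1, differing in all 75 positions).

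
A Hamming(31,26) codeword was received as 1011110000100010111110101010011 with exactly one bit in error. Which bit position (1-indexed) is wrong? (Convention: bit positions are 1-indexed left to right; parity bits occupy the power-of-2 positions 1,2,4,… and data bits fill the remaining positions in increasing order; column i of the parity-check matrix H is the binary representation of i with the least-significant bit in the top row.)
Syndrome s = H · r^T (mod 2), r = 1011110000100010111110101010011:
  s[0] = (1010101010101010101010101010101)·(1011110000100010111110101010011) mod 2 = 1+0+1+0+1+0+0+0+0+0+1+0+0+0+1+0+1+0+1+0+1+0+1+0+1+0+1+0+0+0+1 mod 2 = 0
  s[1] = (0110011001100110011001100110011)·(1011110000100010111110101010011) mod 2 = 0+0+1+0+0+1+0+0+0+0+1+0+0+0+1+0+0+1+1+0+0+0+1+0+0+0+1+0+0+1+1 mod 2 = 0
  s[2] = (0001111000011110000111100001111)·(1011110000100010111110101010011) mod 2 = 0+0+0+1+1+1+0+0+0+0+0+0+0+0+1+0+0+0+0+1+1+0+1+0+0+0+0+0+0+1+1 mod 2 = 1
  s[3] = (0000000111111110000000011111111)·(1011110000100010111110101010011) mod 2 = 0+0+0+0+0+0+0+0+0+0+1+0+0+0+1+0+0+0+0+0+0+0+0+0+1+0+1+0+0+1+1 mod 2 = 0
  s[4] = (0000000000000001111111111111111)·(1011110000100010111110101010011) mod 2 = 0+0+0+0+0+0+0+0+0+0+0+0+0+0+0+0+1+1+1+1+1+0+1+0+1+0+1+0+0+1+1 mod 2 = 0
Syndrome = 00100
Column i of H is the binary representation of i, so the syndrome is the binary index of the flipped bit.
Read s = 00100 with s[0] as LSB: 0·2^0 + 0·2^1 + 1·2^2 + 0·2^3 + 0·2^4 = 4.
Error is at bit position 4.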